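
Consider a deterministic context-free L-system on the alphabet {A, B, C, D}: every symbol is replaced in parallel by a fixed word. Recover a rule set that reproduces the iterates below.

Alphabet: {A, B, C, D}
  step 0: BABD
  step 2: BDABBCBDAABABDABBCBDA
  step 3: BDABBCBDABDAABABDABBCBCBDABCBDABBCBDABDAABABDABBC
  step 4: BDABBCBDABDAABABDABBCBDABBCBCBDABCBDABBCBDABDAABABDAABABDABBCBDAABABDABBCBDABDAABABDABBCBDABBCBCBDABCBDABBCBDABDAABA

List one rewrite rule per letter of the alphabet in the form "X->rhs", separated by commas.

  step 3 ⇒ step 4: BDABBCBDABDAABABDABBCBCBDABCBDABBCBDABDAABABDABBC ⇒ BDA·B·BC·BDA·BDA·ABA·BDA·B·BC·BDA·B·BC·BC·BDA·BC·BDA·B·BC·BDA·BDA·ABA·BDA·ABA·BDA·B·BC·BDA·ABA·BDA·B·BC·BDA·BDA·ABA·BDA·B·BC·BDA·B·BC·BC·BDA·BC·BDA·B·BC·BDA·BDA·ABA
    A ↦ BC
    B ↦ BDA
    C ↦ ABA
    D ↦ B

A->BC, B->BDA, C->ABA, D->B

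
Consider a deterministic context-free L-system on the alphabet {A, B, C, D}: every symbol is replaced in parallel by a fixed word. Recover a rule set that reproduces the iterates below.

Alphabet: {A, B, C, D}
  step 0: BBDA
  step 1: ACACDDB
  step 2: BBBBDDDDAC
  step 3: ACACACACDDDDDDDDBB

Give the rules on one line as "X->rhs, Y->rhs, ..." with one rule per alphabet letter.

A->B, B->AC, C->B, D->DD

  step 2 ⇒ step 3: BBBBDDDDAC ⇒ AC·AC·AC·AC·DD·DD·DD·DD·B·B
    A ↦ B
    B ↦ AC
    C ↦ B
    D ↦ DD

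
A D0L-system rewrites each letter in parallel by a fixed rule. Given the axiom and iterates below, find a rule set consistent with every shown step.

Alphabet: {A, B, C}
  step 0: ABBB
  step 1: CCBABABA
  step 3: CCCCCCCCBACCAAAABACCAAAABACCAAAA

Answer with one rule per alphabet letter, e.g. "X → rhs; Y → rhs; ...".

A->CC, B->BA, C->AA

  step 0 ⇒ step 1: ABBB ⇒ CC·BA·BA·BA
    A ↦ CC
    B ↦ BA
    C ↦ AA  (constrained at step 1)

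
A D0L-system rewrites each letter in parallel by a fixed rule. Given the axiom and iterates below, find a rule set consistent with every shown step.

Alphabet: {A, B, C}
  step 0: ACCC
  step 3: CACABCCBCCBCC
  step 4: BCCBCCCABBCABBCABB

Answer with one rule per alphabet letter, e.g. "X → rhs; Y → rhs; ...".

A->CC, B->CA, C->B

  step 3 ⇒ step 4: CACABCCBCCBCC ⇒ B·CC·B·CC·CA·B·B·CA·B·B·CA·B·B
    A ↦ CC
    B ↦ CA
    C ↦ B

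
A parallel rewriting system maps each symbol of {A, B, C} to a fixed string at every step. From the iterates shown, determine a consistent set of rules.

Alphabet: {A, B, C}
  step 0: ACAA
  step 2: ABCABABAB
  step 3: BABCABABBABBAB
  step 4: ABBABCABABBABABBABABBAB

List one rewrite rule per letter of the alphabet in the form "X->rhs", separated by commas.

  step 3 ⇒ step 4: BABCABABBABBAB ⇒ AB·B·AB·CA·B·AB·B·AB·AB·B·AB·AB·B·AB
    A ↦ B
    B ↦ AB
    C ↦ CA

A->B, B->AB, C->CA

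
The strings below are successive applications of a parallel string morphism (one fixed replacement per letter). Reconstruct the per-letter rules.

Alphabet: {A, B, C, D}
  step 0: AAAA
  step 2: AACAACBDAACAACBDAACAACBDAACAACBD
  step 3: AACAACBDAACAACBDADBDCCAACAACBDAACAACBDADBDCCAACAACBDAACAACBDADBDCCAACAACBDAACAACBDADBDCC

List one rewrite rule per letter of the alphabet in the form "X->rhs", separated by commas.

  step 2 ⇒ step 3: AACAACBDAACAACBDAACAACBDAACAACBD ⇒ AAC·AAC·BD·AAC·AAC·BD·ADB·DCC·AAC·AAC·BD·AAC·AAC·BD·ADB·DCC·AAC·AAC·BD·AAC·AAC·BD·ADB·DCC·AAC·AAC·BD·AAC·AAC·BD·ADB·DCC
    A ↦ AAC
    B ↦ ADB
    C ↦ BD
    D ↦ DCC

A->AAC, B->ADB, C->BD, D->DCC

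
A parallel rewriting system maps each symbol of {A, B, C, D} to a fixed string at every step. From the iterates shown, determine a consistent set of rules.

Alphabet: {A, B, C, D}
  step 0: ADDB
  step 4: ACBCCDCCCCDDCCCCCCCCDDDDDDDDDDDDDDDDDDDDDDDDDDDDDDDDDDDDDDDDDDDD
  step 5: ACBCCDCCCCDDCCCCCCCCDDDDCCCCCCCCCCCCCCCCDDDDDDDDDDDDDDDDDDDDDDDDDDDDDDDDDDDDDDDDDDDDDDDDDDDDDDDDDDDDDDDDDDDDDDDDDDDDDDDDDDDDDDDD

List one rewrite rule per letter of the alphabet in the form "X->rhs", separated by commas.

A->ACB, B->D, C->CC, D->DD

  step 4 ⇒ step 5: ACBCCDCCCCDDCCCCCCCCDDDDDDDDDDDDDDDDDDDDDDDDDDDDDDDDDDDDDDDDDDDD ⇒ ACB·CC·D·CC·CC·DD·CC·CC·CC·CC·DD·DD·CC·CC·CC·CC·CC·CC·CC·CC·DD·DD·DD·DD·DD·DD·DD·DD·DD·DD·DD·DD·DD·DD·DD·DD·DD·DD·DD·DD·DD·DD·DD·DD·DD·DD·DD·DD·DD·DD·DD·DD·DD·DD·DD·DD·DD·DD·DD·DD·DD·DD·DD·DD
    A ↦ ACB
    B ↦ D
    C ↦ CC
    D ↦ DD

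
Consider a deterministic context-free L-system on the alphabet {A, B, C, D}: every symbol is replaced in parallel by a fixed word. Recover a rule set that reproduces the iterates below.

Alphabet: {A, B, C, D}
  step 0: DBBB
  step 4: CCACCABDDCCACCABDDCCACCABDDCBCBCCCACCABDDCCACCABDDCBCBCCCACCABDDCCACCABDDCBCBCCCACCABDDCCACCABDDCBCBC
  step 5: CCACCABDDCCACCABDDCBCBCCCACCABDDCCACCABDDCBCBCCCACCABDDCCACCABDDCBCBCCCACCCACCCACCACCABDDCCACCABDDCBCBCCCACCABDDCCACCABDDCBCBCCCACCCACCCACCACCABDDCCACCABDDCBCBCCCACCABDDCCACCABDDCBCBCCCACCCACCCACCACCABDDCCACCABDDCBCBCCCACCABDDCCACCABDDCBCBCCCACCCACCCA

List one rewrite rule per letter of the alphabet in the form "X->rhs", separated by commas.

  step 4 ⇒ step 5: CCACCABDDCCACCABDDCCACCABDDCBCBCCCACCABDDCCACCABDDCBCBCCCACCABDDCCACCABDDCBCBCCCACCABDDCCACCABDDCBCBC ⇒ CCA·CCA·BDD·CCA·CCA·BDD·C·BC·BC·CCA·CCA·BDD·CCA·CCA·BDD·C·BC·BC·CCA·CCA·BDD·CCA·CCA·BDD·C·BC·BC·CCA·C·CCA·C·CCA·CCA·CCA·BDD·CCA·CCA·BDD·C·BC·BC·CCA·CCA·BDD·CCA·CCA·BDD·C·BC·BC·CCA·C·CCA·C·CCA·CCA·CCA·BDD·CCA·CCA·BDD·C·BC·BC·CCA·CCA·BDD·CCA·CCA·BDD·C·BC·BC·CCA·C·CCA·C·CCA·CCA·CCA·BDD·CCA·CCA·BDD·C·BC·BC·CCA·CCA·BDD·CCA·CCA·BDD·C·BC·BC·CCA·C·CCA·C·CCA
    A ↦ BDD
    B ↦ C
    C ↦ CCA
    D ↦ BC

A->BDD, B->C, C->CCA, D->BC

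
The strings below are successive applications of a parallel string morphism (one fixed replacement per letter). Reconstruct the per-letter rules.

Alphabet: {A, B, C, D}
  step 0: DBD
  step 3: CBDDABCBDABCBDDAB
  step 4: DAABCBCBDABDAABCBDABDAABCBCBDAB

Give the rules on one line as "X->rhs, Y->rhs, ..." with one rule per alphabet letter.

A->D, B->AB, C->DA, D->CB

  step 3 ⇒ step 4: CBDDABCBDABCBDDAB ⇒ DA·AB·CB·CB·D·AB·DA·AB·CB·D·AB·DA·AB·CB·CB·D·AB
    A ↦ D
    B ↦ AB
    C ↦ DA
    D ↦ CB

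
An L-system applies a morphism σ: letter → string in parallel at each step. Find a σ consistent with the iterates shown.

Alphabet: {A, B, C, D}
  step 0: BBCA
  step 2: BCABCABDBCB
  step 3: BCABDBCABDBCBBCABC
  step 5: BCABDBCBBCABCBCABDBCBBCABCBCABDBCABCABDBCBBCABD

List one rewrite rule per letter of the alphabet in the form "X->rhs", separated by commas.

  step 2 ⇒ step 3: BCABCABDBCB ⇒ BC·A·BD·BC·A·BD·BC·B·BC·A·BC
    A ↦ BD
    B ↦ BC
    C ↦ A
    D ↦ B

A->BD, B->BC, C->A, D->B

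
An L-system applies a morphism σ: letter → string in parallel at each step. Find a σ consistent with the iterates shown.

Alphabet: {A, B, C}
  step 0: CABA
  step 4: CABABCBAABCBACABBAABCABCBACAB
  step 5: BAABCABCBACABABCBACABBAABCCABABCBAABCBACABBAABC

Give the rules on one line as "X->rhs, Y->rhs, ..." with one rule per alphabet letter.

A->AB, B->C, C->BA

  step 4 ⇒ step 5: CABABCBAABCBACABBAABCABCBACAB ⇒ BA·AB·C·AB·C·BA·C·AB·AB·C·BA·C·AB·BA·AB·C·C·AB·AB·C·BA·AB·C·BA·C·AB·BA·AB·C
    A ↦ AB
    B ↦ C
    C ↦ BA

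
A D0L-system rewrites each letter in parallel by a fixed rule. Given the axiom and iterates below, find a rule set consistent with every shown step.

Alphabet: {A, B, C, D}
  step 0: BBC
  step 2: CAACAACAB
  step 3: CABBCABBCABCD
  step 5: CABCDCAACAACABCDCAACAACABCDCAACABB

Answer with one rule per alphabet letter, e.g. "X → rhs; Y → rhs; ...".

A->B, B->CD, C->CA, D->A

  step 2 ⇒ step 3: CAACAACAB ⇒ CA·B·B·CA·B·B·CA·B·CD
    A ↦ B
    B ↦ CD
    C ↦ CA
    D ↦ A  (constrained at step 3)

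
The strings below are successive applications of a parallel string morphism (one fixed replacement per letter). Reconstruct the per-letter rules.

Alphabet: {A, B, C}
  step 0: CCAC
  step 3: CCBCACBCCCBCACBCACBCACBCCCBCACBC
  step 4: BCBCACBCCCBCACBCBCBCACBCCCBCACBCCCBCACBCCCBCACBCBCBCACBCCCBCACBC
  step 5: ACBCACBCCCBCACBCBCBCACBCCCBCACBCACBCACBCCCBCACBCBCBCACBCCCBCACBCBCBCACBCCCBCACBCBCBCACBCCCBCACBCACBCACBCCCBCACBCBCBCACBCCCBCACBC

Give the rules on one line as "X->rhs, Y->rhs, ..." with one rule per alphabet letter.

A->CC, B->AC, C->BC

  step 4 ⇒ step 5: BCBCACBCCCBCACBCBCBCACBCCCBCACBCCCBCACBCCCBCACBCBCBCACBCCCBCACBC ⇒ AC·BC·AC·BC·CC·BC·AC·BC·BC·BC·AC·BC·CC·BC·AC·BC·AC·BC·AC·BC·CC·BC·AC·BC·BC·BC·AC·BC·CC·BC·AC·BC·BC·BC·AC·BC·CC·BC·AC·BC·BC·BC·AC·BC·CC·BC·AC·BC·AC·BC·AC·BC·CC·BC·AC·BC·BC·BC·AC·BC·CC·BC·AC·BC
    A ↦ CC
    B ↦ AC
    C ↦ BC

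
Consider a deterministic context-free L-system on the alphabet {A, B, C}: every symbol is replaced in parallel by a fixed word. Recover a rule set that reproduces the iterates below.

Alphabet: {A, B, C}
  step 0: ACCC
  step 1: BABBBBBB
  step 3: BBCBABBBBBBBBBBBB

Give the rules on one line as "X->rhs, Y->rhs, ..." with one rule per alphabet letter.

A->BA, B->C, C->BB

  step 0 ⇒ step 1: ACCC ⇒ BA·BB·BB·BB
    A ↦ BA
    C ↦ BB
    B ↦ C  (constrained at step 1)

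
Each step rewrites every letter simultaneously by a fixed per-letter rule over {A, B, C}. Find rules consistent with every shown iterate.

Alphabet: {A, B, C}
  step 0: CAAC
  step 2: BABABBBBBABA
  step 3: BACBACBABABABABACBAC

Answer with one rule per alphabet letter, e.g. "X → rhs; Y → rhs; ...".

  step 2 ⇒ step 3: BABABBBBBABA ⇒ BA·C·BA·C·BA·BA·BA·BA·BA·C·BA·C
    A ↦ C
    B ↦ BA
    C ↦ BB  (constrained at step 0)

A->C, B->BA, C->BB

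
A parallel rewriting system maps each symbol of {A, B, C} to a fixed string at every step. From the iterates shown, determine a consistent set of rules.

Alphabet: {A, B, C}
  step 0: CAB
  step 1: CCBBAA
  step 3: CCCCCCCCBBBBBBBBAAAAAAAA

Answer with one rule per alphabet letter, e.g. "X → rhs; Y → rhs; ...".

  step 0 ⇒ step 1: CAB ⇒ CC·BB·AA
    A ↦ BB
    B ↦ AA
    C ↦ CC

A->BB, B->AA, C->CC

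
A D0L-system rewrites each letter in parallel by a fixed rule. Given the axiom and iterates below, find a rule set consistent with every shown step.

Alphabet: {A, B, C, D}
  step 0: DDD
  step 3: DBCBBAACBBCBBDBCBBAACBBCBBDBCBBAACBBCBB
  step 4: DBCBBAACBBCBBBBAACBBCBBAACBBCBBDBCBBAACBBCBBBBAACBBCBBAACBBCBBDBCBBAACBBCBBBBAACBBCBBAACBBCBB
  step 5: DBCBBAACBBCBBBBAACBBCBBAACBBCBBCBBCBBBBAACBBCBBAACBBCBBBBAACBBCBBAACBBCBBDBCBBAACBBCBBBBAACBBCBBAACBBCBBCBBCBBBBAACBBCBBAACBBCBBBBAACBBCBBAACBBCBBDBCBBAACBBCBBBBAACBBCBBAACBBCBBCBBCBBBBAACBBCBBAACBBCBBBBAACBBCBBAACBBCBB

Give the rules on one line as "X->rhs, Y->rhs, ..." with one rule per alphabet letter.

  step 4 ⇒ step 5: DBCBBAACBBCBBBBAACBBCBBAACBBCBBDBCBBAACBBCBBBBAACBBCBBAACBBCBBDBCBBAACBBCBBBBAACBBCBBAACBBCBB ⇒ DB·CBB·AA·CBB·CBB·B·B·AA·CBB·CBB·AA·CBB·CBB·CBB·CBB·B·B·AA·CBB·CBB·AA·CBB·CBB·B·B·AA·CBB·CBB·AA·CBB·CBB·DB·CBB·AA·CBB·CBB·B·B·AA·CBB·CBB·AA·CBB·CBB·CBB·CBB·B·B·AA·CBB·CBB·AA·CBB·CBB·B·B·AA·CBB·CBB·AA·CBB·CBB·DB·CBB·AA·CBB·CBB·B·B·AA·CBB·CBB·AA·CBB·CBB·CBB·CBB·B·B·AA·CBB·CBB·AA·CBB·CBB·B·B·AA·CBB·CBB·AA·CBB·CBB
    A ↦ B
    B ↦ CBB
    C ↦ AA
    D ↦ DB

A->B, B->CBB, C->AA, D->DB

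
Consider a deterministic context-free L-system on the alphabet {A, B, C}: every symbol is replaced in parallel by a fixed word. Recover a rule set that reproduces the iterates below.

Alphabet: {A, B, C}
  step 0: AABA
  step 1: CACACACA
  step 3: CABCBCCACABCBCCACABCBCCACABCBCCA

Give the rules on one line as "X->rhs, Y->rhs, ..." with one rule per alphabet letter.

  step 0 ⇒ step 1: AABA ⇒ CA·CA·CA·CA
    A ↦ CA
    B ↦ CA
    C ↦ BC  (constrained at step 1)

A->CA, B->CA, C->BC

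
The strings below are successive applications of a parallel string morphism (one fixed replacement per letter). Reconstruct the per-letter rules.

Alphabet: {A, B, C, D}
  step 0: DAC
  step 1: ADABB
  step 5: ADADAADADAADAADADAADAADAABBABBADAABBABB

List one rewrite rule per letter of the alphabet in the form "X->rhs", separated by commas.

  step 0 ⇒ step 1: DAC ⇒ A·DA·BB
    A ↦ DA
    C ↦ BB
    D ↦ A
    B ↦ DC  (constrained at step 1)

A->DA, B->DC, C->BB, D->A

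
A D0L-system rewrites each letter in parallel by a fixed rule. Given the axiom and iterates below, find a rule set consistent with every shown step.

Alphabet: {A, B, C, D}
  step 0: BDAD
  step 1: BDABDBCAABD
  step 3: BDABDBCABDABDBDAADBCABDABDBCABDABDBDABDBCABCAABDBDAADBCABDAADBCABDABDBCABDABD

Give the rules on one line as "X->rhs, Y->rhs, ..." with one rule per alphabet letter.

A->BCA, B->BD, C->AAD, D->ABD

  step 0 ⇒ step 1: BDAD ⇒ BD·ABD·BCA·ABD
    A ↦ BCA
    B ↦ BD
    D ↦ ABD
    C ↦ AAD  (constrained at step 1)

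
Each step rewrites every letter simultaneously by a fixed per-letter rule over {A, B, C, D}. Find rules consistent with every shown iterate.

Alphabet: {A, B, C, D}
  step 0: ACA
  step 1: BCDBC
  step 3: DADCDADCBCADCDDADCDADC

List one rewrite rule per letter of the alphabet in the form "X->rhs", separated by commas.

  step 0 ⇒ step 1: ACA ⇒ BC·D·BC
    A ↦ BC
    C ↦ D
    B ↦ CDC  (constrained at step 1)
    D ↦ ADC  (constrained at step 1)

A->BC, B->CDC, C->D, D->ADC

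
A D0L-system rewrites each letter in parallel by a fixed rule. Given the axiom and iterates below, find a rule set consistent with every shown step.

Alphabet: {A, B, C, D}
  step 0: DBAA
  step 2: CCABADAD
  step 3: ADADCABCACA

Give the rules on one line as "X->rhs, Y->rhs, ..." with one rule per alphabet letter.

  step 2 ⇒ step 3: CCABADAD ⇒ AD·AD·C·AB·C·A·C·A
    A ↦ C
    B ↦ AB
    C ↦ AD
    D ↦ A

A->C, B->AB, C->AD, D->A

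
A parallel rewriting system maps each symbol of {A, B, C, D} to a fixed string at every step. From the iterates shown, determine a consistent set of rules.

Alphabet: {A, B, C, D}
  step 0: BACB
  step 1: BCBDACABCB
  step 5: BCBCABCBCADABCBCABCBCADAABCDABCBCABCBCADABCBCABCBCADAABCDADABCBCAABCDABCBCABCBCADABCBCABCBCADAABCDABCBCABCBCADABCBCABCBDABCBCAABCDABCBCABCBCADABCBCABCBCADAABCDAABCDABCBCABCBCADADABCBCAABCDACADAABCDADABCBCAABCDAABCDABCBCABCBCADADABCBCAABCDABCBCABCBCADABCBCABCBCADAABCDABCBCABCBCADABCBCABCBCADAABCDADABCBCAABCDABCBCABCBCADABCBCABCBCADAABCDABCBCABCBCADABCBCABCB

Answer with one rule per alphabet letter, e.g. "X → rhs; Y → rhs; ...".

  step 0 ⇒ step 1: BACB ⇒ BCB·DA·CA·BCB
    A ↦ DA
    B ↦ BCB
    C ↦ CA
    D ↦ ABC  (constrained at step 1)

A->DA, B->BCB, C->CA, D->ABC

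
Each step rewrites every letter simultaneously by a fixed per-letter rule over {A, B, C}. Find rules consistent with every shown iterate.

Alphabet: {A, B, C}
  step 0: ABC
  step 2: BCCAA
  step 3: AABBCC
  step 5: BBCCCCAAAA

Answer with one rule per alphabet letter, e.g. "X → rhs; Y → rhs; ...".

A->C, B->AA, C->B

  step 2 ⇒ step 3: BCCAA ⇒ AA·B·B·C·C
    A ↦ C
    B ↦ AA
    C ↦ B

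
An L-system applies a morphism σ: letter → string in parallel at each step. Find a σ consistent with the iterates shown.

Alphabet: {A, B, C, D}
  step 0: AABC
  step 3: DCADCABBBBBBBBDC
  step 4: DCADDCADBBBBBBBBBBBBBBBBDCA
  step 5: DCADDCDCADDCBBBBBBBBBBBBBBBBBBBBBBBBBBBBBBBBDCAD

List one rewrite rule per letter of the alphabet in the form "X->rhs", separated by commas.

A->D, B->BB, C->A, D->DC

  step 4 ⇒ step 5: DCADDCADBBBBBBBBBBBBBBBBDCA ⇒ DC·A·D·DC·DC·A·D·DC·BB·BB·BB·BB·BB·BB·BB·BB·BB·BB·BB·BB·BB·BB·BB·BB·DC·A·D
    A ↦ D
    B ↦ BB
    C ↦ A
    D ↦ DC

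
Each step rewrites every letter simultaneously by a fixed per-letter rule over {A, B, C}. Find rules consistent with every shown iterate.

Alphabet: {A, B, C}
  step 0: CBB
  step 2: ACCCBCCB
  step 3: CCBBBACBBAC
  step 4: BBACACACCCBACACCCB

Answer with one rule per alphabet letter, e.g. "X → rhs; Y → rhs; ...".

A->CC, B->AC, C->B

  step 3 ⇒ step 4: CCBBBACBBAC ⇒ B·B·AC·AC·AC·CC·B·AC·AC·CC·B
    A ↦ CC
    B ↦ AC
    C ↦ B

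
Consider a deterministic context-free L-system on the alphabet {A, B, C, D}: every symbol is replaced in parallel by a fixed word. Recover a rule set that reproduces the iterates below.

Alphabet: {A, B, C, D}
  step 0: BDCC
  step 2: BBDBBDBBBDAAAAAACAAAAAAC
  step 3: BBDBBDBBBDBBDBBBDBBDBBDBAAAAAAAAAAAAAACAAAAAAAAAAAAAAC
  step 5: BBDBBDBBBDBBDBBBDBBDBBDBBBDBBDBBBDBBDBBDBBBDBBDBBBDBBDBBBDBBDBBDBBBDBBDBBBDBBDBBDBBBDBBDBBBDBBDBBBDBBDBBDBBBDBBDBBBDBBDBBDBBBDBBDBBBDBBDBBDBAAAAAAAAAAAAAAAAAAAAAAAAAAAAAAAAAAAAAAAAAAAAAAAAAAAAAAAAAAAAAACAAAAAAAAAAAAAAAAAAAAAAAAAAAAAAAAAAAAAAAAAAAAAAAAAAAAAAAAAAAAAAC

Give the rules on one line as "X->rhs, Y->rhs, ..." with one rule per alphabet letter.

A->AA, B->BBD, C->AAC, D->B

  step 2 ⇒ step 3: BBDBBDBBBDAAAAAACAAAAAAC ⇒ BBD·BBD·B·BBD·BBD·B·BBD·BBD·BBD·B·AA·AA·AA·AA·AA·AA·AAC·AA·AA·AA·AA·AA·AA·AAC
    A ↦ AA
    B ↦ BBD
    C ↦ AAC
    D ↦ B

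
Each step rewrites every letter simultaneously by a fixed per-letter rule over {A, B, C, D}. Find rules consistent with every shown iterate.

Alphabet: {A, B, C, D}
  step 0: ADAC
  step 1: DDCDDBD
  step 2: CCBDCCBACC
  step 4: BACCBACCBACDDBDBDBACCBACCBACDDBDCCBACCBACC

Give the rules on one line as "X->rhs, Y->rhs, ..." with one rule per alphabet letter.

  step 1 ⇒ step 2: DDCDDBD ⇒ C·C·BD·C·C·BAC·C
    B ↦ BAC
    C ↦ BD
    D ↦ C
  step 0 ⇒ step 1: ADAC ⇒ DD·C·DD·BD
    A ↦ DD

A->DD, B->BAC, C->BD, D->C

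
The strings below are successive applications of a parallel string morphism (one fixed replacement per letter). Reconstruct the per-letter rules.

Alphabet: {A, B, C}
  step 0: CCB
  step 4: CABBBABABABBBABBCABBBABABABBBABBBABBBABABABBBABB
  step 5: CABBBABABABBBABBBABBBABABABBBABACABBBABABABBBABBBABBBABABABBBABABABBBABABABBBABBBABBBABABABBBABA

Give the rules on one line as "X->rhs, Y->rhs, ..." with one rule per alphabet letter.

A->BB, B->BA, C->CA

  step 4 ⇒ step 5: CABBBABABABBBABBCABBBABABABBBABBBABBBABABABBBABB ⇒ CA·BB·BA·BA·BA·BB·BA·BB·BA·BB·BA·BA·BA·BB·BA·BA·CA·BB·BA·BA·BA·BB·BA·BB·BA·BB·BA·BA·BA·BB·BA·BA·BA·BB·BA·BA·BA·BB·BA·BB·BA·BB·BA·BA·BA·BB·BA·BA
    A ↦ BB
    B ↦ BA
    C ↦ CA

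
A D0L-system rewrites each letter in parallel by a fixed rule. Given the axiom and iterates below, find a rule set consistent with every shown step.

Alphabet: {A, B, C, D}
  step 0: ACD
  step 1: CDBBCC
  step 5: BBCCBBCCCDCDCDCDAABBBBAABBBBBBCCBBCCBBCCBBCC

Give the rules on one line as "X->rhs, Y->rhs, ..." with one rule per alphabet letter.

A->CD, B->A, C->BB, D->CC

  step 0 ⇒ step 1: ACD ⇒ CD·BB·CC
    A ↦ CD
    C ↦ BB
    D ↦ CC
    B ↦ A  (constrained at step 1)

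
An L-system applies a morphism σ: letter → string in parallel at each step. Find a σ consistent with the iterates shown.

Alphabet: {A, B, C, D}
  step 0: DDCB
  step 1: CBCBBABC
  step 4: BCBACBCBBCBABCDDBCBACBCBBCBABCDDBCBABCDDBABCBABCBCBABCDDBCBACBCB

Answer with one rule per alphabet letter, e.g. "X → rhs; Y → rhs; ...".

A->DD, B->BC, C->BA, D->CB

  step 0 ⇒ step 1: DDCB ⇒ CB·CB·BA·BC
    B ↦ BC
    C ↦ BA
    D ↦ CB
    A ↦ DD  (constrained at step 1)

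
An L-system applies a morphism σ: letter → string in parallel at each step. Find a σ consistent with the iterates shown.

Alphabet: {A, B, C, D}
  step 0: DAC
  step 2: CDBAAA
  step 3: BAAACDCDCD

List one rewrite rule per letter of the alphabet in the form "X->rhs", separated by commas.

A->CD, B->AA, C->B, D->A

  step 2 ⇒ step 3: CDBAAA ⇒ B·A·AA·CD·CD·CD
    A ↦ CD
    B ↦ AA
    C ↦ B
    D ↦ A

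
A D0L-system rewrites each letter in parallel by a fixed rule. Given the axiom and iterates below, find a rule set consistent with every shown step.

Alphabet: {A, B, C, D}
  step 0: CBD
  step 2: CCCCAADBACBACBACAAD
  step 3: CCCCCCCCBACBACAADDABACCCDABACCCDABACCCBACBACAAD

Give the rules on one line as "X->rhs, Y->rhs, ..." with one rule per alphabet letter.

  step 2 ⇒ step 3: CCCCAADBACBACBACAAD ⇒ CC·CC·CC·CC·BAC·BAC·AAD·DA·BAC·CC·DA·BAC·CC·DA·BAC·CC·BAC·BAC·AAD
    A ↦ BAC
    B ↦ DA
    C ↦ CC
    D ↦ AAD

A->BAC, B->DA, C->CC, D->AAD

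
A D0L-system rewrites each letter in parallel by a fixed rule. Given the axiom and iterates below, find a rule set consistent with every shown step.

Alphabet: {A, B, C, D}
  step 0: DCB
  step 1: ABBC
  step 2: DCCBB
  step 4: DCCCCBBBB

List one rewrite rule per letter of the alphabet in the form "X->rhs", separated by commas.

  step 1 ⇒ step 2: ABBC ⇒ D·C·C·BB
    A ↦ D
    B ↦ C
    C ↦ BB
  step 0 ⇒ step 1: DCB ⇒ A·BB·C
    D ↦ A

A->D, B->C, C->BB, D->A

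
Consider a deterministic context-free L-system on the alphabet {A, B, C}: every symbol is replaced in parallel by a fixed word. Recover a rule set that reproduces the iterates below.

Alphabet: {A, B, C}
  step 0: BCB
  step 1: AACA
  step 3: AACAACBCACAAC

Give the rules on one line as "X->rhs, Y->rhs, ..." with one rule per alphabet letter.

  step 0 ⇒ step 1: BCB ⇒ A·AC·A
    B ↦ A
    C ↦ AC
    A ↦ BC  (constrained at step 1)

A->BC, B->A, C->AC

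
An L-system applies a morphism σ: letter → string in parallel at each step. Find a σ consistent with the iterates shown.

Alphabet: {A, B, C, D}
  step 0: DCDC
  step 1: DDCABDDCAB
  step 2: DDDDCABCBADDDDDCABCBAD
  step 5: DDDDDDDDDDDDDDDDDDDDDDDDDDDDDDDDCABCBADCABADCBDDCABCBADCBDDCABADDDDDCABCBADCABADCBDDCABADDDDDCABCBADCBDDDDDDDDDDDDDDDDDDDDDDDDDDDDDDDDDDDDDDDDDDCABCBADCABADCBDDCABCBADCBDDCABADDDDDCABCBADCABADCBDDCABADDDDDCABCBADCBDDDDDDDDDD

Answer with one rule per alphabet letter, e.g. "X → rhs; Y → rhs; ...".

  step 1 ⇒ step 2: DDCABDDCAB ⇒ DD·DD·CAB·CB·AD·DD·DD·CAB·CB·AD
    A ↦ CB
    B ↦ AD
    C ↦ CAB
    D ↦ DD

A->CB, B->AD, C->CAB, D->DD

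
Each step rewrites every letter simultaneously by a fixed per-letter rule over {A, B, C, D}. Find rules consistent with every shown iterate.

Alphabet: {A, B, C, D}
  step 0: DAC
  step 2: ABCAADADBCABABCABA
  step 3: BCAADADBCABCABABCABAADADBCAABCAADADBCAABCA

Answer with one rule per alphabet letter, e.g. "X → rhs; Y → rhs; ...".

A->BCA, B->A, C->DAD, D->BA

  step 2 ⇒ step 3: ABCAADADBCABABCABA ⇒ BCA·A·DAD·BCA·BCA·BA·BCA·BA·A·DAD·BCA·A·BCA·A·DAD·BCA·A·BCA
    A ↦ BCA
    B ↦ A
    C ↦ DAD
    D ↦ BA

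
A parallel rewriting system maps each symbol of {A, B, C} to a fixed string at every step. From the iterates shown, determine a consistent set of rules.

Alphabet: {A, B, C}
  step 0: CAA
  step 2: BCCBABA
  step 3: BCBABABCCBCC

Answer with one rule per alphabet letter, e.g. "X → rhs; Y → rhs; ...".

A->C, B->BC, C->BA

  step 2 ⇒ step 3: BCCBABA ⇒ BC·BA·BA·BC·C·BC·C
    A ↦ C
    B ↦ BC
    C ↦ BA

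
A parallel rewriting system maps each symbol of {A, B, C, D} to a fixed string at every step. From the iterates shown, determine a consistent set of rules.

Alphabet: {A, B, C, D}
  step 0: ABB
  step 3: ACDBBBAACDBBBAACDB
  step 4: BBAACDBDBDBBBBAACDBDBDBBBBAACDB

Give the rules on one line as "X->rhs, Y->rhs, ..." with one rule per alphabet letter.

A->B, B->DB, C->BA, D->AC

  step 3 ⇒ step 4: ACDBBBAACDBBBAACDB ⇒ B·BA·AC·DB·DB·DB·B·B·BA·AC·DB·DB·DB·B·B·BA·AC·DB
    A ↦ B
    B ↦ DB
    C ↦ BA
    D ↦ AC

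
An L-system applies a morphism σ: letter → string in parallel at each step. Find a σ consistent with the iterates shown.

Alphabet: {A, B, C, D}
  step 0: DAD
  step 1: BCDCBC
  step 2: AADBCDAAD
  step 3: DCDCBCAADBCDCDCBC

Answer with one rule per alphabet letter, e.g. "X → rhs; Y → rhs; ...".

  step 2 ⇒ step 3: AADBCDAAD ⇒ DC·DC·BC·AA·D·BC·DC·DC·BC
    A ↦ DC
    B ↦ AA
    C ↦ D
    D ↦ BC

A->DC, B->AA, C->D, D->BC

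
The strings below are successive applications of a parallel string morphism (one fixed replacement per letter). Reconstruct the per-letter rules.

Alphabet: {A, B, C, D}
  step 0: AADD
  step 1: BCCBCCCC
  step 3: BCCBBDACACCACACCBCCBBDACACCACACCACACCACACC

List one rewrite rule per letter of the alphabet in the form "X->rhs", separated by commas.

  step 0 ⇒ step 1: AADD ⇒ BCC·BCC·C·C
    A ↦ BCC
    D ↦ C
    B ↦ AC  (constrained at step 1)
    C ↦ BBD  (constrained at step 1)

A->BCC, B->AC, C->BBD, D->C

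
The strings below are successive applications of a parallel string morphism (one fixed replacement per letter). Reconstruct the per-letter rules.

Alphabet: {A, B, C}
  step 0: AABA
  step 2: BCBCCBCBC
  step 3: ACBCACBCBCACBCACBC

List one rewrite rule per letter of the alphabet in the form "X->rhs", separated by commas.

  step 2 ⇒ step 3: BCBCCBCBC ⇒ AC·BC·AC·BC·BC·AC·BC·AC·BC
    B ↦ AC
    C ↦ BC
    A ↦ C  (constrained at step 0)

A->C, B->AC, C->BC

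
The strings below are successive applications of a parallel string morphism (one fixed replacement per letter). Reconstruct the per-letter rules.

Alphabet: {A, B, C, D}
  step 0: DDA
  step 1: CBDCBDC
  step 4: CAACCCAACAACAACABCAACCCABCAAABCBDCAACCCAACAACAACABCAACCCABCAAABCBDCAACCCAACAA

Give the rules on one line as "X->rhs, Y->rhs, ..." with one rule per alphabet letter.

A->C, B->AB, C->CAA, D->CBD

  step 0 ⇒ step 1: DDA ⇒ CBD·CBD·C
    A ↦ C
    D ↦ CBD
    B ↦ AB  (constrained at step 1)
    C ↦ CAA  (constrained at step 1)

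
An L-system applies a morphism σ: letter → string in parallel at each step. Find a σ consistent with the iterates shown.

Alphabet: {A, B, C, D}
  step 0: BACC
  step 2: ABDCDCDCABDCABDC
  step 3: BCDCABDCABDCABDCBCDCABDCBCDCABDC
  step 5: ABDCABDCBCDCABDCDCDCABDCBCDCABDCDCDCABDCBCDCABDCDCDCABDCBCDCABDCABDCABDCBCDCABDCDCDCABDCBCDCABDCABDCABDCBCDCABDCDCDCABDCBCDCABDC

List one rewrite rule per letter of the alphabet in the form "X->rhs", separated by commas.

  step 2 ⇒ step 3: ABDCDCDCABDCABDC ⇒ BC·DC·AB·DC·AB·DC·AB·DC·BC·DC·AB·DC·BC·DC·AB·DC
    A ↦ BC
    B ↦ DC
    C ↦ DC
    D ↦ AB

A->BC, B->DC, C->DC, D->AB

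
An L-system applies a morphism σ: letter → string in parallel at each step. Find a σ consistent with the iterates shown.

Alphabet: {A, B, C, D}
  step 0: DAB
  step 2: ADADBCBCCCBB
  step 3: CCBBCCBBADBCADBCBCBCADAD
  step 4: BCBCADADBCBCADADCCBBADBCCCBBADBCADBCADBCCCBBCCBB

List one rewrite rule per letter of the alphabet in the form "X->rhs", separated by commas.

A->CC, B->AD, C->BC, D->BB

  step 3 ⇒ step 4: CCBBCCBBADBCADBCBCBCADAD ⇒ BC·BC·AD·AD·BC·BC·AD·AD·CC·BB·AD·BC·CC·BB·AD·BC·AD·BC·AD·BC·CC·BB·CC·BB
    A ↦ CC
    B ↦ AD
    C ↦ BC
    D ↦ BB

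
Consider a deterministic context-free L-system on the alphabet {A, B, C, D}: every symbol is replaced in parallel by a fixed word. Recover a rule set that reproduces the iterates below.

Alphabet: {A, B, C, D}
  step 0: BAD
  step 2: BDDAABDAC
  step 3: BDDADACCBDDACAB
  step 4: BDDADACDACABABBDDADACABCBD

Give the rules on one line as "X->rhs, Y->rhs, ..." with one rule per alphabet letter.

A->C, B->BD, C->AB, D->DA

  step 3 ⇒ step 4: BDDADACCBDDACAB ⇒ BD·DA·DA·C·DA·C·AB·AB·BD·DA·DA·C·AB·C·BD
    A ↦ C
    B ↦ BD
    C ↦ AB
    D ↦ DA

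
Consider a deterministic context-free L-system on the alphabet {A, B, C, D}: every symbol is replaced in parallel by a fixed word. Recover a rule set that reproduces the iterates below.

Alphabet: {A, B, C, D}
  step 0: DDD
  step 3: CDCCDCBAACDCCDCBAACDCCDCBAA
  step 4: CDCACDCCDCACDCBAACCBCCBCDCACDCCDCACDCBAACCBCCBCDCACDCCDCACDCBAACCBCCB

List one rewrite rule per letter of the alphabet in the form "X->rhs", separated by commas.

  step 3 ⇒ step 4: CDCCDCBAACDCCDCBAACDCCDCBAA ⇒ CDC·A·CDC·CDC·A·CDC·BAA·CCB·CCB·CDC·A·CDC·CDC·A·CDC·BAA·CCB·CCB·CDC·A·CDC·CDC·A·CDC·BAA·CCB·CCB
    A ↦ CCB
    B ↦ BAA
    C ↦ CDC
    D ↦ A

A->CCB, B->BAA, C->CDC, D->A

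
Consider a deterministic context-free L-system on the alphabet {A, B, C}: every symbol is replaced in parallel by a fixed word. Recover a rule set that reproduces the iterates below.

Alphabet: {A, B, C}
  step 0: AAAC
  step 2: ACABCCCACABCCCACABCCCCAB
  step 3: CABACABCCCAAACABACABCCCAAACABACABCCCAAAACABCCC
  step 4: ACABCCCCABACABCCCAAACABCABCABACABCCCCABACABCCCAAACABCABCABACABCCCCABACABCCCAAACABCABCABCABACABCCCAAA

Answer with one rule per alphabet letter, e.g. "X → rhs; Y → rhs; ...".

  step 3 ⇒ step 4: CABACABCCCAAACABACABCCCAAACABACABCCCAAAACABCCC ⇒ A·CAB·CCC·CAB·A·CAB·CCC·A·A·A·CAB·CAB·CAB·A·CAB·CCC·CAB·A·CAB·CCC·A·A·A·CAB·CAB·CAB·A·CAB·CCC·CAB·A·CAB·CCC·A·A·A·CAB·CAB·CAB·CAB·A·CAB·CCC·A·A·A
    A ↦ CAB
    B ↦ CCC
    C ↦ A

A->CAB, B->CCC, C->A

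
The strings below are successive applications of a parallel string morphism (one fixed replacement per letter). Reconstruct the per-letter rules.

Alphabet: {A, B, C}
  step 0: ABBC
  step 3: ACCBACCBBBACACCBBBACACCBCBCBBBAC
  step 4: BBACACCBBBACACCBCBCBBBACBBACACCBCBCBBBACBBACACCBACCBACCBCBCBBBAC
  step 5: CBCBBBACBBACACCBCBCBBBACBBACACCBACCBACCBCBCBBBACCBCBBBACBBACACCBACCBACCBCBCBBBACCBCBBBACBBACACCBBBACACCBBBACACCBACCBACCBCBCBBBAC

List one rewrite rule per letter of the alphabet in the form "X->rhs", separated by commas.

A->BB, B->CB, C->AC

  step 4 ⇒ step 5: BBACACCBBBACACCBCBCBBBACBBACACCBCBCBBBACBBACACCBACCBACCBCBCBBBAC ⇒ CB·CB·BB·AC·BB·AC·AC·CB·CB·CB·BB·AC·BB·AC·AC·CB·AC·CB·AC·CB·CB·CB·BB·AC·CB·CB·BB·AC·BB·AC·AC·CB·AC·CB·AC·CB·CB·CB·BB·AC·CB·CB·BB·AC·BB·AC·AC·CB·BB·AC·AC·CB·BB·AC·AC·CB·AC·CB·AC·CB·CB·CB·BB·AC
    A ↦ BB
    B ↦ CB
    C ↦ AC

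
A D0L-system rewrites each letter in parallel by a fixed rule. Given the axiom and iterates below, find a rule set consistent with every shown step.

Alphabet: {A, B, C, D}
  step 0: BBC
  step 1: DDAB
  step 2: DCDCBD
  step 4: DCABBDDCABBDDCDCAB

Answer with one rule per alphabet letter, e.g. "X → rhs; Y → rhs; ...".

A->B, B->D, C->AB, D->DC

  step 1 ⇒ step 2: DDAB ⇒ DC·DC·B·D
    A ↦ B
    B ↦ D
    D ↦ DC
  step 0 ⇒ step 1: BBC ⇒ D·D·AB
    C ↦ AB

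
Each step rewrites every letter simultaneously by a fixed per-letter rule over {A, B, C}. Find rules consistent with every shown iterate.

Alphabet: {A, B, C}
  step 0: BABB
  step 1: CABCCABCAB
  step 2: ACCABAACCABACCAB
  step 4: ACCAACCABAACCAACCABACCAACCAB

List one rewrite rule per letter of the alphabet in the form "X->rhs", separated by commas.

A->C, B->CAB, C->A

  step 1 ⇒ step 2: CABCCABCAB ⇒ A·C·CAB·A·A·C·CAB·A·C·CAB
    A ↦ C
    B ↦ CAB
    C ↦ A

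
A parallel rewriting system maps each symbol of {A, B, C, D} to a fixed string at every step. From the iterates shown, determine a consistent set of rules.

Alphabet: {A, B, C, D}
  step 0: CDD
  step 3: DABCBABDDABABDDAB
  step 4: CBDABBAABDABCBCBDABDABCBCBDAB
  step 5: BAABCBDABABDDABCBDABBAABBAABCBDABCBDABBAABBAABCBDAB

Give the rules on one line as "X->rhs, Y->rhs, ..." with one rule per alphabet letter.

A->D, B->AB, C->BA, D->CB

  step 4 ⇒ step 5: CBDABBAABDABCBCBDABDABCBCBDAB ⇒ BA·AB·CB·D·AB·AB·D·D·AB·CB·D·AB·BA·AB·BA·AB·CB·D·AB·CB·D·AB·BA·AB·BA·AB·CB·D·AB
    A ↦ D
    B ↦ AB
    C ↦ BA
    D ↦ CB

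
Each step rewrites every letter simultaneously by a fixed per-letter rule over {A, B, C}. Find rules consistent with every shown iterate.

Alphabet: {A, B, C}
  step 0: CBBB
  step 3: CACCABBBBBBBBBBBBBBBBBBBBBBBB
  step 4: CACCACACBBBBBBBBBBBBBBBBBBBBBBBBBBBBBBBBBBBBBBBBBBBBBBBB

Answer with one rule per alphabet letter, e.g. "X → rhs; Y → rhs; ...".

  step 3 ⇒ step 4: CACCABBBBBBBBBBBBBBBBBBBBBBBB ⇒ CA·C·CA·CA·C·BB·BB·BB·BB·BB·BB·BB·BB·BB·BB·BB·BB·BB·BB·BB·BB·BB·BB·BB·BB·BB·BB·BB·BB
    A ↦ C
    B ↦ BB
    C ↦ CA

A->C, B->BB, C->CA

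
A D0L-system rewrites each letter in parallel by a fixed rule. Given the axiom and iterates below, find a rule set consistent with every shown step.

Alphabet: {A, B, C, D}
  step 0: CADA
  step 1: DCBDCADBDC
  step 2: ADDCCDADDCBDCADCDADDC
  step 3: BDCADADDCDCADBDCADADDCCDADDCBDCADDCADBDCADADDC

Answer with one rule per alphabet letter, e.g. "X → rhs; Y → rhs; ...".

  step 2 ⇒ step 3: ADDCCDADDCBDCADCDADDC ⇒ BDC·AD·AD·DC·DC·AD·BDC·AD·AD·DC·CD·AD·DC·BDC·AD·DC·AD·BDC·AD·AD·DC
    A ↦ BDC
    B ↦ CD
    C ↦ DC
    D ↦ AD

A->BDC, B->CD, C->DC, D->AD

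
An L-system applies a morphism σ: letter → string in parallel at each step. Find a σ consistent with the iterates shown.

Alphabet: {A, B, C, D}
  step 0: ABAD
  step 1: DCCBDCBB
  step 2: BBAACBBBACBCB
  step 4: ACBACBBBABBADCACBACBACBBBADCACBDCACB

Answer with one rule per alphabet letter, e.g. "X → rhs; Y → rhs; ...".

A->DC, B->CB, C->A, D->BB

  step 1 ⇒ step 2: DCCBDCBB ⇒ BB·A·A·CB·BB·A·CB·CB
    B ↦ CB
    C ↦ A
    D ↦ BB
  step 0 ⇒ step 1: ABAD ⇒ DC·CB·DC·BB
    A ↦ DC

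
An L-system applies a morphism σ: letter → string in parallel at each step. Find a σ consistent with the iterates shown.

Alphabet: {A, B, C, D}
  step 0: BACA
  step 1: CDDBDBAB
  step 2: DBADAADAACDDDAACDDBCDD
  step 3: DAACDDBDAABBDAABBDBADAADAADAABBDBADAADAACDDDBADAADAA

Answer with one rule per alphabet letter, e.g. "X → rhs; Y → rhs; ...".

A->B, B->CDD, C->DBA, D->DAA

  step 2 ⇒ step 3: DBADAADAACDDDAACDDBCDD ⇒ DAA·CDD·B·DAA·B·B·DAA·B·B·DBA·DAA·DAA·DAA·B·B·DBA·DAA·DAA·CDD·DBA·DAA·DAA
    A ↦ B
    B ↦ CDD
    C ↦ DBA
    D ↦ DAA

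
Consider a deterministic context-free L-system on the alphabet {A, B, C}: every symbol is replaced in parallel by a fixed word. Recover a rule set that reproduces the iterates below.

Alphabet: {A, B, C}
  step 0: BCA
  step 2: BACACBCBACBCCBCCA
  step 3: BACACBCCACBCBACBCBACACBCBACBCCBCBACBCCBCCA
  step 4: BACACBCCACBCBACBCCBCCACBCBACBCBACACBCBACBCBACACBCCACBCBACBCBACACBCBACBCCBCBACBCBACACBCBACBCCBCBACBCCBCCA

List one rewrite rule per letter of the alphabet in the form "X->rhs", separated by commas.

  step 3 ⇒ step 4: BACACBCCACBCBACBCBACACBCBACBCCBCBACBCCBCCA ⇒ BA·CA·CBC·CA·CBC·BA·CBC·CBC·CA·CBC·BA·CBC·BA·CA·CBC·BA·CBC·BA·CA·CBC·CA·CBC·BA·CBC·BA·CA·CBC·BA·CBC·CBC·BA·CBC·BA·CA·CBC·BA·CBC·CBC·BA·CBC·CBC·CA
    A ↦ CA
    B ↦ BA
    C ↦ CBC

A->CA, B->BA, C->CBC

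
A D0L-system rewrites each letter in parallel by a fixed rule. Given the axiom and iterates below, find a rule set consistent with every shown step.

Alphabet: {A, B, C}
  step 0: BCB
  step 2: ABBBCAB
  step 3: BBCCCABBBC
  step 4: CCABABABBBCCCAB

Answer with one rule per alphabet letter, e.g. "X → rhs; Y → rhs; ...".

  step 3 ⇒ step 4: BBCCCABBBC ⇒ C·C·AB·AB·AB·BB·C·C·C·AB
    A ↦ BB
    B ↦ C
    C ↦ AB

A->BB, B->C, C->AB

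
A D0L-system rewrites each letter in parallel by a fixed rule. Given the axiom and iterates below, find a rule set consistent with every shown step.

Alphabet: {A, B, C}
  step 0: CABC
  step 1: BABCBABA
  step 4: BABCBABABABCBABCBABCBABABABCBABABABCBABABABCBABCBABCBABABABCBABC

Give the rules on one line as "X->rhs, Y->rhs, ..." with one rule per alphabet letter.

  step 0 ⇒ step 1: CABC ⇒ BA·BC·BA·BA
    A ↦ BC
    B ↦ BA
    C ↦ BA

A->BC, B->BA, C->BA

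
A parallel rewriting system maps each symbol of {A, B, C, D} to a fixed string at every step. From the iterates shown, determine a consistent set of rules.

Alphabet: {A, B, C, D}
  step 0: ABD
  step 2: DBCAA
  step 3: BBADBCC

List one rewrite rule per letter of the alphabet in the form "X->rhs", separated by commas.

  step 2 ⇒ step 3: DBCAA ⇒ BB·A·DB·C·C
    A ↦ C
    B ↦ A
    C ↦ DB
    D ↦ BB

A->C, B->A, C->DB, D->BB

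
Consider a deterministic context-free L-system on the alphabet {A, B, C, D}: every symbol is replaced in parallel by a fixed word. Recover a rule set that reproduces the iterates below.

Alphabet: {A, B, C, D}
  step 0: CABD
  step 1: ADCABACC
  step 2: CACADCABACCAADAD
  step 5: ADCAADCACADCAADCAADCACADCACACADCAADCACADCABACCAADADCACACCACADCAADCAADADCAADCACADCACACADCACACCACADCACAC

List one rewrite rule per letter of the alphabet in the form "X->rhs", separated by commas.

A->CA, B->BAC, C->AD, D->C

  step 1 ⇒ step 2: ADCABACC ⇒ CA·C·AD·CA·BAC·CA·AD·AD
    A ↦ CA
    B ↦ BAC
    C ↦ AD
    D ↦ C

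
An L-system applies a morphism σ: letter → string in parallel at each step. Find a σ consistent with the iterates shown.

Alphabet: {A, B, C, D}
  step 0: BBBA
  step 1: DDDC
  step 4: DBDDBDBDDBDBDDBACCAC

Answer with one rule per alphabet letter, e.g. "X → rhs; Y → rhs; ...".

A->C, B->D, C->AC, D->DB

  step 0 ⇒ step 1: BBBA ⇒ D·D·D·C
    A ↦ C
    B ↦ D
    C ↦ AC  (constrained at step 1)
    D ↦ DB  (constrained at step 1)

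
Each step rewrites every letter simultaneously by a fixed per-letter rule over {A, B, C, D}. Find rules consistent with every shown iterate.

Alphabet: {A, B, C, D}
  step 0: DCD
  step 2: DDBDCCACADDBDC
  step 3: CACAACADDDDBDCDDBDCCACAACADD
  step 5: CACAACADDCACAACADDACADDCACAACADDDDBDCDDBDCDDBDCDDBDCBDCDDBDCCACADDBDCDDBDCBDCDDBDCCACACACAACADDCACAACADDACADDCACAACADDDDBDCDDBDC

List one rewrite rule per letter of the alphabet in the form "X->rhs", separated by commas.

A->BDC, B->A, C->DD, D->CA

  step 2 ⇒ step 3: DDBDCCACADDBDC ⇒ CA·CA·A·CA·DD·DD·BDC·DD·BDC·CA·CA·A·CA·DD
    A ↦ BDC
    B ↦ A
    C ↦ DD
    D ↦ CA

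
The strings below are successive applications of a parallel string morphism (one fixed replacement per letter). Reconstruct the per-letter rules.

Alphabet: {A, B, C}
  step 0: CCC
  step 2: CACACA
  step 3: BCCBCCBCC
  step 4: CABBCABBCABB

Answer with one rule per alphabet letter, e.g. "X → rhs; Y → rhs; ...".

  step 3 ⇒ step 4: BCCBCCBCC ⇒ CA·B·B·CA·B·B·CA·B·B
    B ↦ CA
    C ↦ B
  step 2 ⇒ step 3: CACACA ⇒ B·CC·B·CC·B·CC
    A ↦ CC

A->CC, B->CA, C->B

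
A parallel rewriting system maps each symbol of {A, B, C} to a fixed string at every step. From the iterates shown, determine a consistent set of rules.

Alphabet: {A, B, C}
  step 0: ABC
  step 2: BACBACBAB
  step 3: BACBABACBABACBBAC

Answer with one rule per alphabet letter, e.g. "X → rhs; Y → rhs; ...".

A->B, B->BAC, C->A

  step 2 ⇒ step 3: BACBACBAB ⇒ BAC·B·A·BAC·B·A·BAC·B·BAC
    A ↦ B
    B ↦ BAC
    C ↦ A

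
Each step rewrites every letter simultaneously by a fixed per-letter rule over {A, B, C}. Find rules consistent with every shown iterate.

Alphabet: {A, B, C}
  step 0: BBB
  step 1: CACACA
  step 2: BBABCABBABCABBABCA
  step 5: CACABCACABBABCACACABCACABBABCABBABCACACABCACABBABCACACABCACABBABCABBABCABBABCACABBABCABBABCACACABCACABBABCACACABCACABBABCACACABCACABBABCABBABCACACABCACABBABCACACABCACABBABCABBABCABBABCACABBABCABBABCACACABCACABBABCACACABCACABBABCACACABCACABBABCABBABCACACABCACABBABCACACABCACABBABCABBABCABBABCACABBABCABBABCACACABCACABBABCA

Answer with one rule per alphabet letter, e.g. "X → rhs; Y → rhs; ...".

A->BCA, B->CA, C->BBA

  step 1 ⇒ step 2: CACACA ⇒ BBA·BCA·BBA·BCA·BBA·BCA
    A ↦ BCA
    C ↦ BBA
  step 0 ⇒ step 1: BBB ⇒ CA·CA·CA
    B ↦ CA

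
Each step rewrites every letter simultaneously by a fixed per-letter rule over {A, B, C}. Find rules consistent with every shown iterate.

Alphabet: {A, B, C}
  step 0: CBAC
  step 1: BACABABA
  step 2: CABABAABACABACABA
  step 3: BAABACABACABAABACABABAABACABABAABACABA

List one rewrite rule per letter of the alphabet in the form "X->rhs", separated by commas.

  step 2 ⇒ step 3: CABABAABACABACABA ⇒ BA·ABA·C·ABA·C·ABA·ABA·C·ABA·BA·ABA·C·ABA·BA·ABA·C·ABA
    A ↦ ABA
    B ↦ C
    C ↦ BA

A->ABA, B->C, C->BA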